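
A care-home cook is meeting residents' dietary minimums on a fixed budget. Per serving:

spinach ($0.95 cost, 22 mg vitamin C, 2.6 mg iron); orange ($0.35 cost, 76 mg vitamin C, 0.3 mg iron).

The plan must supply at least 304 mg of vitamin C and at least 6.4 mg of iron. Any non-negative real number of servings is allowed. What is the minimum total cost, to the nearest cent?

An LP optimum is at a vertex; with two nutrient constraints at most two foods are used. Check each candidate.
spinach only: max(304/22, 6.4/2.6) = 13.82 servings → $13.13.
orange only: max(304/76, 6.4/0.3) = 21.33 servings → $7.47.
spinach + orange with both tight: 2.069 servings and 3.401 servings → $3.16.
So the least-cost plan costs $3.16.

$3.16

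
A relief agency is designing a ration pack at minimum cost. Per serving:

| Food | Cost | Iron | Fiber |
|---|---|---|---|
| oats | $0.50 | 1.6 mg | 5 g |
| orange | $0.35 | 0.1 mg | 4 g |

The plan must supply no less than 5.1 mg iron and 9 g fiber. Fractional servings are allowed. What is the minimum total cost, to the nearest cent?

Two binding constraints pin down two serving amounts, so the optimal mix uses at most two foods. The candidates are each food alone (scaled to the tighter of iron/fiber) and each pair with both constraints tight.
oats only: max(5.1/1.6, 9/5) = 3.188 servings → $1.59.
orange only: max(5.1/0.1, 9/4) = 51 servings → $17.85.
oats + orange with both targets exact would need a negative amount; discard.
So the least-cost plan costs $1.59.

$1.59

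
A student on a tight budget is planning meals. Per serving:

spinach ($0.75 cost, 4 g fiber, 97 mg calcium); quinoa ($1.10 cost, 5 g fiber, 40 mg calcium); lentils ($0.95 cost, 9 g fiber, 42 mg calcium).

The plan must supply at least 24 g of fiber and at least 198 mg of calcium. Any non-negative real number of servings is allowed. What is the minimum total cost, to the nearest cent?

$2.89

spinach only: max(24/4, 198/97) = 6 servings → $4.50.
quinoa only: max(24/5, 198/40) = 4.95 servings → $5.45.
lentils only: max(24/9, 198/42) = 4.714 servings → $4.48.
spinach + quinoa with both tight: 0.09231 servings and 4.726 servings → $5.27.
spinach + lentils with both tight: 1.098 servings and 2.179 servings → $2.89.
quinoa + lentils: the both-tight solution has a negative serving — not a feasible corner.
The minimum over all feasible corners is $2.89.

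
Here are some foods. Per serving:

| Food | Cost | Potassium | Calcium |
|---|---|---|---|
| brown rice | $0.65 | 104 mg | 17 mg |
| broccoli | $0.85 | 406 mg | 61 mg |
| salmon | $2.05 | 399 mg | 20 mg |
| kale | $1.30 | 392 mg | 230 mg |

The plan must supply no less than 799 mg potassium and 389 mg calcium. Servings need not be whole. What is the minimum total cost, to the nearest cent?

$2.43

Minimising a linear cost over {potassium ≥ 799, calcium ≥ 389, servings ≥ 0} — the optimum is at a vertex, using one or two foods.
brown rice only: max(799/104, 389/17) = 22.88 servings → $14.87.
broccoli only: max(799/406, 389/61) = 6.377 servings → $5.42.
salmon only: max(799/399, 389/20) = 19.45 servings → $39.87.
kale only: max(799/392, 389/230) = 2.038 servings → $2.65.
brown rice + broccoli with both targets exact would need a negative amount; discard.
brown rice + salmon: the both-tight solution has a negative serving — not a feasible corner.
brown rice + kale with both tight: 1.813 servings and 1.557 servings → $3.20.
broccoli + salmon with both targets exact would need a negative amount; discard.
broccoli + kale with both tight: 0.4503 servings and 1.572 servings → $2.43.
salmon + kale with both tight: 0.3727 servings and 1.659 servings → $2.92.
Cheapest feasible corner: $2.43.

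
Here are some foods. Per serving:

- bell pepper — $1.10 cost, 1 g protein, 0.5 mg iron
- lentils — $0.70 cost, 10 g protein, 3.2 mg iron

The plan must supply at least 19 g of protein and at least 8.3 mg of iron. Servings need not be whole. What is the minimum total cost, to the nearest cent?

bell pepper only: max(19/1, 8.3/0.5) = 19 servings → $20.90.
lentils only: max(19/10, 8.3/3.2) = 2.594 servings → $1.82.
bell pepper + lentils with both tight: 12.33 servings and 0.6667 servings → $14.03.
So the least-cost plan costs $1.82.

$1.82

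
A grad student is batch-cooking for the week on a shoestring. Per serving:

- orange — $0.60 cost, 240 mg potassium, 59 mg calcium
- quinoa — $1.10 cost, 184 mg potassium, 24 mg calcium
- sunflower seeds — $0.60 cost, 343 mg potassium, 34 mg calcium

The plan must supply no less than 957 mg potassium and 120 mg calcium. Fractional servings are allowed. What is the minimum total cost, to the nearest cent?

$1.80

Check every corner: each single food scaled to meet both minima, and each pair solved so both constraints bind.
orange only: max(957/240, 120/59) = 3.987 servings → $2.39.
quinoa only: max(957/184, 120/24) = 5.201 servings → $5.72.
sunflower seeds only: max(957/343, 120/34) = 3.529 servings → $2.12.
orange + quinoa: the both-tight solution has a negative serving — not a feasible corner.
orange + sunflower seeds with both tight: 0.7139 servings and 2.291 servings → $1.80.
quinoa + sunflower seeds with both tight: 4.363 servings and 0.4494 servings → $5.07.
Cheapest feasible corner: $1.80.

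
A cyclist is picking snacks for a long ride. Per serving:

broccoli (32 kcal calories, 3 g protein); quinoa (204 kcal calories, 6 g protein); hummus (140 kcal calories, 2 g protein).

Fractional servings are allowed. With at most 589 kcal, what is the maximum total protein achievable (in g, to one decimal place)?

55.2 g

Protein per kcal: broccoli 0.09375, quinoa 0.02941, hummus 0.01429.
With no serving limits, spend the whole calories allowance on broccoli: 589 kcal / 32 kcal × 3 g = 55.2 g.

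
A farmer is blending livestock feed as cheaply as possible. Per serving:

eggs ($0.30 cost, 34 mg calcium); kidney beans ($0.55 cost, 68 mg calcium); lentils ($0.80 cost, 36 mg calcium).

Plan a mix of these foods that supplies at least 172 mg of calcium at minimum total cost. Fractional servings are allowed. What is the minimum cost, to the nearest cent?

Cost per mg of calcium: kidney beans $0.0081, eggs $0.0088, lentils $0.0222.
With no serving limits, use only kidney beans: 172 mg / 68 mg = 2.529 servings × $0.55 = $1.39.

$1.39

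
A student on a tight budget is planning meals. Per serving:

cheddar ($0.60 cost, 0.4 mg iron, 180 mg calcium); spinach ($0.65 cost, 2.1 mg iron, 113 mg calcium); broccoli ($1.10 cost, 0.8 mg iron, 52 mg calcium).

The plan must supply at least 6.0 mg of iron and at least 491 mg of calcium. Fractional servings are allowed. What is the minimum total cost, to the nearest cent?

With two linear requirements the optimum uses one or two foods; enumerate the corners.
cheddar only: max(6.0/0.4, 491/180) = 15 servings → $9.00.
spinach only: max(6.0/2.1, 491/113) = 4.345 servings → $2.82.
broccoli only: max(6.0/0.8, 491/52) = 9.442 servings → $10.39.
cheddar + spinach with both tight: 1.061 servings and 2.655 servings → $2.36.
cheddar + broccoli with both tight: 0.6558 servings and 7.172 servings → $8.28.
spinach + broccoli: the both-tight solution has a negative serving — not a feasible corner.
So the least-cost plan costs $2.36.

$2.36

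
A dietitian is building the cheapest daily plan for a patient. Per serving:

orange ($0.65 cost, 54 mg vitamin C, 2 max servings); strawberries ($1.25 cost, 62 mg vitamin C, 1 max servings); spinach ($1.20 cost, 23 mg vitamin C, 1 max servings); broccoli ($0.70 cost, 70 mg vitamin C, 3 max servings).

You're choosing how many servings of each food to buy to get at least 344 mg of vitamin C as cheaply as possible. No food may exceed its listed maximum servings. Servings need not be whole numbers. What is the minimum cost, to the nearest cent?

Cost per mg of vitamin C: broccoli $0.0100, orange $0.0120, strawberries $0.0202, spinach $0.0522.
Take 3 servings of broccoli: +210.0 mg vitamin C for $2.10 (total $2.10, still need 134.0 mg).
Take 2 servings of orange: +108.0 mg vitamin C for $1.30 (total $3.40, still need 26.0 mg).
Take 0.4194 servings of strawberries: +26.0 mg vitamin C for $0.52 (total $3.92, still need 0.0 mg).
Greedy by cheapest-per-mg is optimal for a single linear constraint, so the minimum cost is $3.92.

$3.92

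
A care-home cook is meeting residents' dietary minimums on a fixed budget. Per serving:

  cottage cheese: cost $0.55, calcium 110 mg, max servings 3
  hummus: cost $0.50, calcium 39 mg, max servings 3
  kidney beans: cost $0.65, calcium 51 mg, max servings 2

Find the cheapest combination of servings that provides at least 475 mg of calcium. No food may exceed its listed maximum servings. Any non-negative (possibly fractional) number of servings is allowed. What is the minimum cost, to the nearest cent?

Cost per mg of calcium: cottage cheese $0.0050, kidney beans $0.0127, hummus $0.0128.
Take 3 servings of cottage cheese: +330.0 mg calcium for $1.65 (total $1.65, still need 145.0 mg).
Take 2 servings of kidney beans: +102.0 mg calcium for $1.30 (total $2.95, still need 43.0 mg).
Take 1.103 servings of hummus: +43.0 mg calcium for $0.55 (total $3.50, still need 0.0 mg).
Filling from the cheapest source first is optimal under one linear minimum: $3.50.

$3.50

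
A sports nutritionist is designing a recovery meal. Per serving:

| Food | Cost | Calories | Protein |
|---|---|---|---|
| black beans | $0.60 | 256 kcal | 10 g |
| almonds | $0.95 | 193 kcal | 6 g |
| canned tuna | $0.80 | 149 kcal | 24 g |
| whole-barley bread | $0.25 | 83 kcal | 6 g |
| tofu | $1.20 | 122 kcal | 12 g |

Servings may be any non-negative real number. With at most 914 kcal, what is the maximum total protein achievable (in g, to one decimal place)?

Protein per kcal: canned tuna 0.1611, tofu 0.09836, whole-barley bread 0.07229, black beans 0.03906, almonds 0.03109.
With no serving limits, spend the whole calories allowance on canned tuna: 914 kcal / 149 kcal × 24 g = 147.2 g.

147.2 g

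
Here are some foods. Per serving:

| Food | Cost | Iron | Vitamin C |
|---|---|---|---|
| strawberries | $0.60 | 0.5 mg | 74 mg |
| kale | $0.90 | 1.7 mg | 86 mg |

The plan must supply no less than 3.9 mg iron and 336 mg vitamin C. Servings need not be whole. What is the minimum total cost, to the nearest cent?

An LP optimum is at a vertex; with two nutrient constraints at most two foods are used. Check each candidate.
strawberries only: max(3.9/0.5, 336/74) = 7.8 servings → $4.68.
kale only: max(3.9/1.7, 336/86) = 3.907 servings → $3.52.
strawberries + kale with both tight: 2.848 servings and 1.457 servings → $3.02.
So the least-cost plan costs $3.02.

$3.02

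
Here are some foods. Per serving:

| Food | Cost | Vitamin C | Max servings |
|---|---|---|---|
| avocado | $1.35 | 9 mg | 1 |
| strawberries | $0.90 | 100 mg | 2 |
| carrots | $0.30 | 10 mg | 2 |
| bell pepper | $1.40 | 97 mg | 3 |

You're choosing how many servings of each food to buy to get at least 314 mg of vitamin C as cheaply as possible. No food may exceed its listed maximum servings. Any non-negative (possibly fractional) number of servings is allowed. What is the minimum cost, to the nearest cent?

Cost per mg of vitamin C: strawberries $0.0090, bell pepper $0.0144, carrots $0.0300, avocado $0.1500.
Take 2 servings of strawberries: +200.0 mg vitamin C for $1.80 (total $1.80, still need 114.0 mg).
Take 1.175 servings of bell pepper: +114.0 mg vitamin C for $1.65 (total $3.45, still need 0.0 mg).
Filling from the cheapest source first is optimal under one linear minimum: $3.45.

$3.45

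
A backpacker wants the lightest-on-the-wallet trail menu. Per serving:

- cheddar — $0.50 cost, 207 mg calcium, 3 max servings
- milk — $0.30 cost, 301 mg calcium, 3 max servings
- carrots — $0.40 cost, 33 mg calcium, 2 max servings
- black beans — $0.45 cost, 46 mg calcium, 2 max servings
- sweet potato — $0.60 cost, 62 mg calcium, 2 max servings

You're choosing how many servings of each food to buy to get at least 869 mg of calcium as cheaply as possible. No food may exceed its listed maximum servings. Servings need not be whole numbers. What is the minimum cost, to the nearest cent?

Cost per mg of calcium: milk $0.0010, cheddar $0.0024, sweet potato $0.0097, black beans $0.0098, carrots $0.0121.
Take 2.887 servings of milk: +869.0 mg calcium for $0.87 (total $0.87, still need 0.0 mg).
Filling from the cheapest source first is optimal under one linear minimum: $0.87.

$0.87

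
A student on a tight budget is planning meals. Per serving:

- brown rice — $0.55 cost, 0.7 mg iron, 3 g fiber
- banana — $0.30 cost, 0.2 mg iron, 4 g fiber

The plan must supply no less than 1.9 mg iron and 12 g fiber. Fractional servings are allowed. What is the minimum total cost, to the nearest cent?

An LP optimum is at a vertex; with two nutrient constraints at most two foods are used. Check each candidate.
brown rice only: max(1.9/0.7, 12/3) = 4 servings → $2.20.
banana only: max(1.9/0.2, 12/4) = 9.5 servings → $2.85.
brown rice + banana with both tight: 2.364 servings and 1.227 servings → $1.67.
Cheapest feasible corner: $1.67.

$1.67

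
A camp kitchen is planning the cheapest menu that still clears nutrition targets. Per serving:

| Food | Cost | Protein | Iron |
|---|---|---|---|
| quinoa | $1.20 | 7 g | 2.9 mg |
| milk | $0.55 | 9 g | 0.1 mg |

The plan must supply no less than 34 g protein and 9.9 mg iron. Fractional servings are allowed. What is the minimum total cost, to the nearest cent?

$4.68

A basic optimal solution has at most two foods positive. Try each food alone and each pair with both targets met exactly.
quinoa only: max(34/7, 9.9/2.9) = 4.857 servings → $5.83.
milk only: max(34/9, 9.9/0.1) = 99 servings → $54.45.
quinoa + milk with both tight: 3.374 servings and 1.154 servings → $4.68.
The minimum over all feasible corners is $4.68.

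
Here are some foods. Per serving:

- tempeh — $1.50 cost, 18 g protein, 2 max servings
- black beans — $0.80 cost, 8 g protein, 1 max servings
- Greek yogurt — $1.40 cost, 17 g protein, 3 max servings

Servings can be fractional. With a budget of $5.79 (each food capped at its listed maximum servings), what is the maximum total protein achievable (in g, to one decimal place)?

70.1 g

Protein per dollar: Greek yogurt 12.14, tempeh 12, black beans 10.
Take 3 servings of Greek yogurt: spends $4.20, +51.0 g protein (running total 51.0 g).
Take 1.06 servings of tempeh: spends $1.59, +19.1 g protein (running total 70.1 g).
Filling greedily by protein-per-dollar is optimal for one linear limit, giving 70.1 g.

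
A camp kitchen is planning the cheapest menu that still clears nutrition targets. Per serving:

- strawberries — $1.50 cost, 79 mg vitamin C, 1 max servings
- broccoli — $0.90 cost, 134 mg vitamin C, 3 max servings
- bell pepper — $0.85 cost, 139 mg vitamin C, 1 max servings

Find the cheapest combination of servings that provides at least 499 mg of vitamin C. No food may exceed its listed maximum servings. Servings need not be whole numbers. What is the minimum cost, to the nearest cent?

$3.27

Cost per mg of vitamin C: bell pepper $0.0061, broccoli $0.0067, strawberries $0.0190.
Take 1 serving of bell pepper: +139.0 mg vitamin C for $0.85 (total $0.85, still need 360.0 mg).
Take 2.687 servings of broccoli: +360.0 mg vitamin C for $2.42 (total $3.27, still need 0.0 mg).
Greedy by cheapest-per-mg is optimal for a single linear constraint, so the minimum cost is $3.27.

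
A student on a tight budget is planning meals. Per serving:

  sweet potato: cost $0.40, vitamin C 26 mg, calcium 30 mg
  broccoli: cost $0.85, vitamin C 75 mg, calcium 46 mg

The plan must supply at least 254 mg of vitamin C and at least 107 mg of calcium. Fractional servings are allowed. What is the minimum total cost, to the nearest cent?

At the optimum either one food covers both requirements or two foods hit both targets exactly; no other combination can be cheaper.
sweet potato only: max(254/26, 107/30) = 9.769 servings → $3.91.
broccoli only: max(254/75, 107/46) = 3.387 servings → $2.88.
sweet potato + broccoli: intersection lies outside the first quadrant.
Cheapest feasible corner: $2.88.

$2.88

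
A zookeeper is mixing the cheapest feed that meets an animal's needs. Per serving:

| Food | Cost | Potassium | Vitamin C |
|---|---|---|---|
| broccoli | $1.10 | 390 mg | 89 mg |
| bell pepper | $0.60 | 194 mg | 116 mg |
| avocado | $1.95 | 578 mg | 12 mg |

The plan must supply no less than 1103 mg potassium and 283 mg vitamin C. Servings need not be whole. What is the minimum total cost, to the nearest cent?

$3.13

Check every corner: each single food scaled to meet both minima, and each pair solved so both constraints bind.
broccoli only: max(1103/390, 283/89) = 3.18 servings → $3.50.
bell pepper only: max(1103/194, 283/116) = 5.686 servings → $3.41.
avocado only: max(1103/578, 283/12) = 23.58 servings → $45.99.
broccoli + bell pepper with both tight: 2.611 servings and 0.4362 servings → $3.13.
broccoli + avocado: intersection lies outside the first quadrant.
bell pepper + avocado with both tight: 2.323 servings and 1.129 servings → $3.59.
So the least-cost plan costs $3.13.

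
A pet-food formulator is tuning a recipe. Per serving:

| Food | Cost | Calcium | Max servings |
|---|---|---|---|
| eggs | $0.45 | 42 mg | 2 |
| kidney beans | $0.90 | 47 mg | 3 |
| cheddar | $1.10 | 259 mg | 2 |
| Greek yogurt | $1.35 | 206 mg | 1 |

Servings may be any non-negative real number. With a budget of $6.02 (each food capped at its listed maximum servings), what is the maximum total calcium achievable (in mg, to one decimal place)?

Calcium per dollar: cheddar 235.5, Greek yogurt 152.6, eggs 93.33, kidney beans 52.22.
Take 2 servings of cheddar: spends $2.20, +518.0 mg calcium (running total 518.0 mg).
Take 1 serving of Greek yogurt: spends $1.35, +206.0 mg calcium (running total 724.0 mg).
Take 2 servings of eggs: spends $0.90, +84.0 mg calcium (running total 808.0 mg).
Take 1.744 servings of kidney beans: spends $1.57, +82.0 mg calcium (running total 890.0 mg).
Greedy by best ratio exhausts the cost allowance optimally: 890.0 mg.

890.0 mg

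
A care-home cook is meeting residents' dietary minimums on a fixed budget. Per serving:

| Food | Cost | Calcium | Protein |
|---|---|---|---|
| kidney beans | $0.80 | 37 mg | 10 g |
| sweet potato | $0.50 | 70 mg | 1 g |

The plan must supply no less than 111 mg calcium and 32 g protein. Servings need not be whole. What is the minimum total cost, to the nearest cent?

$2.56

The cheapest plan sits at a corner of the feasible region — with two constraints it uses at most two foods.
kidney beans only: max(111/37, 32/10) = 3.2 servings → $2.56.
sweet potato only: max(111/70, 32/1) = 32 servings → $16.00.
kidney beans + sweet potato: intersection lies outside the first quadrant.
So the least-cost plan costs $2.56.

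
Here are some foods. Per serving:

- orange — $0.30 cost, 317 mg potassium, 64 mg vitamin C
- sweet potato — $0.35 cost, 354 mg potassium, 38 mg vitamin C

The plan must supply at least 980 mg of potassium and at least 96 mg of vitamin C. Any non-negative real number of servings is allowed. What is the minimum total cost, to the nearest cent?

$0.93

orange only: max(980/317, 96/64) = 3.091 servings → $0.93.
sweet potato only: max(980/354, 96/38) = 2.768 servings → $0.97.
orange + sweet potato: intersection lies outside the first quadrant.
So the least-cost plan costs $0.93.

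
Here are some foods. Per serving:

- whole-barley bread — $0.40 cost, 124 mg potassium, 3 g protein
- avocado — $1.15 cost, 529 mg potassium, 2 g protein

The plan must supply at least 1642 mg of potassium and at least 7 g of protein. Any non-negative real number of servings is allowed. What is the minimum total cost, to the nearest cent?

$3.61

An LP optimum is at a vertex; with two nutrient constraints at most two foods are used. Check each candidate.
whole-barley bread only: max(1642/124, 7/3) = 13.24 servings → $5.30.
avocado only: max(1642/529, 7/2) = 3.5 servings → $4.03.
whole-barley bread + avocado with both tight: 0.3129 servings and 3.031 servings → $3.61.
The minimum over all feasible corners is $3.61.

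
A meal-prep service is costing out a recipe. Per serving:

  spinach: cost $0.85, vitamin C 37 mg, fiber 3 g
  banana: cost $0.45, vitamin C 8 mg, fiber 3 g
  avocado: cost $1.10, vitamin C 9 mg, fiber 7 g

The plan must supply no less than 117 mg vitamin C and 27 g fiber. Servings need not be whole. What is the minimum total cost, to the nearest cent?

$4.67

Two binding constraints pin down two serving amounts, so the optimal mix uses at most two foods. The candidates are each food alone (scaled to the tighter of vitamin C/fiber) and each pair with both constraints tight.
spinach only: max(117/37, 27/3) = 9 servings → $7.65.
banana only: max(117/8, 27/3) = 14.62 servings → $6.58.
avocado only: max(117/9, 27/7) = 13 servings → $14.30.
spinach + banana with both tight: 1.552 servings and 7.448 servings → $4.67.
spinach + avocado with both tight: 2.483 servings and 2.793 servings → $5.18.
banana + avocado with both targets exact would need a negative amount; discard.
So the least-cost plan costs $4.67.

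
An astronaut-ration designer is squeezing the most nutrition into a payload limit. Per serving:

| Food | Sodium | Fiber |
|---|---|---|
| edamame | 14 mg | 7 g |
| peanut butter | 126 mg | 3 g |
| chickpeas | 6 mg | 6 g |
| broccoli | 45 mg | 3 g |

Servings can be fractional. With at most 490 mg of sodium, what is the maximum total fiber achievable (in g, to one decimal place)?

490.0 g

Fiber per mg sodium: chickpeas 1, edamame 0.5, broccoli 0.06667, peanut butter 0.02381.
With no serving limits, spend the whole sodium allowance on chickpeas: 490 mg / 6 mg × 6 g = 490.0 g.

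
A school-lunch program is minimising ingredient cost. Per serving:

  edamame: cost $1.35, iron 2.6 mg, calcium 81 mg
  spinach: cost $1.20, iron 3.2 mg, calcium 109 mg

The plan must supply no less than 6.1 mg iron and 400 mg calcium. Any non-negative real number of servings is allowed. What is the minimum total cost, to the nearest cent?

$4.40

This is a tiny linear program; its minimum lies at a vertex of the feasible set. List the vertices and price them.
edamame only: max(6.1/2.6, 400/81) = 4.938 servings → $6.67.
spinach only: max(6.1/3.2, 400/109) = 3.67 servings → $4.40.
edamame + spinach: intersection lies outside the first quadrant.
The minimum over all feasible corners is $4.40.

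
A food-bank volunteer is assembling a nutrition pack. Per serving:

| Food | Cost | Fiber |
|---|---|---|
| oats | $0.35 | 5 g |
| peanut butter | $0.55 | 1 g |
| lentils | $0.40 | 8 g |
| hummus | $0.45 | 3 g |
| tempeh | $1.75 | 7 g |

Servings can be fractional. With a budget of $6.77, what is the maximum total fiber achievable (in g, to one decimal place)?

Fiber per dollar: lentils 20, oats 14.29, hummus 6.667, tempeh 4, peanut butter 1.818.
With no serving limits, spend the whole cost allowance on lentils: $6.77 / $0.40 × 8 g = 135.4 g.

135.4 g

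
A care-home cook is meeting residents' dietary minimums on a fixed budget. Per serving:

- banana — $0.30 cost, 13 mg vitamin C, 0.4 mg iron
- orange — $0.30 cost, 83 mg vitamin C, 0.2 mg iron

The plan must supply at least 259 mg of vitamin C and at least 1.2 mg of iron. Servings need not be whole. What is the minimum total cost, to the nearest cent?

This is a tiny linear program; its minimum lies at a vertex of the feasible set. List the vertices and price them.
banana only: max(259/13, 1.2/0.4) = 19.92 servings → $5.98.
orange only: max(259/83, 1.2/0.2) = 6 servings → $1.80.
banana + orange with both tight: 1.562 servings and 2.876 servings → $1.33.
Cheapest feasible corner: $1.33.

$1.33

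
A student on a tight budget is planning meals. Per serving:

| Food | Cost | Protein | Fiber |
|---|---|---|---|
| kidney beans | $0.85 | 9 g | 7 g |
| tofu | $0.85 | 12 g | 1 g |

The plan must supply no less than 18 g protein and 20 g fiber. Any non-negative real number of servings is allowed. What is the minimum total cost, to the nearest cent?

$2.43

A basic optimal solution has at most two foods positive. Try each food alone and each pair with both targets met exactly.
kidney beans only: max(18/9, 20/7) = 2.857 servings → $2.43.
tofu only: max(18/12, 20/1) = 20 servings → $17.00.
kidney beans + tofu: intersection lies outside the first quadrant.
Cheapest feasible corner: $2.43.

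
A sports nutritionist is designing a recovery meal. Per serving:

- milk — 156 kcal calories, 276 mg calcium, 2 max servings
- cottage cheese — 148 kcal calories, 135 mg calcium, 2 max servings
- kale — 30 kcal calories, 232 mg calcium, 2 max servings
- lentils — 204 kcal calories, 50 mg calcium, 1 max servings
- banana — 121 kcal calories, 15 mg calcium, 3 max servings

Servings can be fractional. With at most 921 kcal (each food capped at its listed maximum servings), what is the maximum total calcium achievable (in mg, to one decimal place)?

1342.1 mg

Calcium per kcal: kale 7.733, milk 1.769, cottage cheese 0.9122, lentils 0.2451, banana 0.124.
Take 2 servings of kale: uses 60 kcal, +464.0 mg calcium (running total 464.0 mg).
Take 2 servings of milk: uses 312 kcal, +552.0 mg calcium (running total 1016.0 mg).
Take 2 servings of cottage cheese: uses 296 kcal, +270.0 mg calcium (running total 1286.0 mg).
Take 1 serving of lentils: uses 204 kcal, +50.0 mg calcium (running total 1336.0 mg).
Take 0.405 servings of banana: uses 49 kcal, +6.1 mg calcium (running total 1342.1 mg).
Filling greedily by calcium-per-kcal is optimal for one linear limit, giving 1342.1 mg.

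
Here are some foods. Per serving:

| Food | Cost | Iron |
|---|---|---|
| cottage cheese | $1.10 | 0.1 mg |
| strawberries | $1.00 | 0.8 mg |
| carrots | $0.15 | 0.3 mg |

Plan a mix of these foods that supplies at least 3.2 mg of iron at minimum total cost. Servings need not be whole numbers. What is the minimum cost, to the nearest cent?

Cost per mg of iron: carrots $0.5000, strawberries $1.2500, cottage cheese $11.0000.
With no serving limits, use only carrots: 3.2 mg / 0.3 mg = 10.67 servings × $0.15 = $1.60.

$1.60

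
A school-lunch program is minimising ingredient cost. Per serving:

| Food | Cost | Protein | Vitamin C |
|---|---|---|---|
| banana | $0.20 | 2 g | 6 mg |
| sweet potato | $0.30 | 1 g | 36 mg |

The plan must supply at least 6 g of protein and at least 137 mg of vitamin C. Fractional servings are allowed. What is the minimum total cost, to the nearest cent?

$1.32

At the optimum either one food covers both requirements or two foods hit both targets exactly; no other combination can be cheaper.
banana only: max(6/2, 137/6) = 22.83 servings → $4.57.
sweet potato only: max(6/1, 137/36) = 6 servings → $1.80.
banana + sweet potato with both tight: 1.197 servings and 3.606 servings → $1.32.
So the least-cost plan costs $1.32.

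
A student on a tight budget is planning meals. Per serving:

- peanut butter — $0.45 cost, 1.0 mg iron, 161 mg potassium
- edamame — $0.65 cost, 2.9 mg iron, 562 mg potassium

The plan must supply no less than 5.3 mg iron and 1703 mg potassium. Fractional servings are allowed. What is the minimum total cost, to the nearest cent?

This is a tiny linear program; its minimum lies at a vertex of the feasible set. List the vertices and price them.
peanut butter only: max(5.3/1.0, 1703/161) = 10.58 servings → $4.76.
edamame only: max(5.3/2.9, 1703/562) = 3.03 servings → $1.97.
peanut butter + edamame with both targets exact would need a negative amount; discard.
So the least-cost plan costs $1.97.

$1.97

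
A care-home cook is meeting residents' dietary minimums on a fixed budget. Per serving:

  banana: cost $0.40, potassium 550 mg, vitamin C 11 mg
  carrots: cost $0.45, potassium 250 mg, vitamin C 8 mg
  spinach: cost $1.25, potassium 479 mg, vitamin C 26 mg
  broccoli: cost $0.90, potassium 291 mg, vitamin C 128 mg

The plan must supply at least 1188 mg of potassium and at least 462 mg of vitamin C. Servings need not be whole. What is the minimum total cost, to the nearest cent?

$3.33

Compare the cost at each extreme point of the feasible region.
banana only: max(1188/550, 462/11) = 42 servings → $16.80.
carrots only: max(1188/250, 462/8) = 57.75 servings → $25.99.
spinach only: max(1188/479, 462/26) = 17.77 servings → $22.21.
broccoli only: max(1188/291, 462/128) = 4.082 servings → $3.67.
banana + carrots with both targets exact would need a negative amount; discard.
banana + spinach: the both-tight solution has a negative serving — not a feasible corner.
banana + broccoli with both tight: 0.2622 servings and 3.587 servings → $3.33.
carrots + spinach: the both-tight solution has a negative serving — not a feasible corner.
carrots + broccoli with both tight: 0.5939 servings and 3.572 servings → $3.48.
spinach + broccoli with both tight: 0.3279 servings and 3.543 servings → $3.60.
The minimum over all feasible corners is $3.33.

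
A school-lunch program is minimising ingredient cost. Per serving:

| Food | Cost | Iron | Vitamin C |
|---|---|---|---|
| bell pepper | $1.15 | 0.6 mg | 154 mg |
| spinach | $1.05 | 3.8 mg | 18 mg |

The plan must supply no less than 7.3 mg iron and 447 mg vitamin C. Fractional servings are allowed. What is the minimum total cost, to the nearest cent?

At the optimum either one food covers both requirements or two foods hit both targets exactly; no other combination can be cheaper.
bell pepper only: max(7.3/0.6, 447/154) = 12.17 servings → $13.99.
spinach only: max(7.3/3.8, 447/18) = 24.83 servings → $26.07.
bell pepper + spinach with both tight: 2.728 servings and 1.49 servings → $4.70.
So the least-cost plan costs $4.70.

$4.70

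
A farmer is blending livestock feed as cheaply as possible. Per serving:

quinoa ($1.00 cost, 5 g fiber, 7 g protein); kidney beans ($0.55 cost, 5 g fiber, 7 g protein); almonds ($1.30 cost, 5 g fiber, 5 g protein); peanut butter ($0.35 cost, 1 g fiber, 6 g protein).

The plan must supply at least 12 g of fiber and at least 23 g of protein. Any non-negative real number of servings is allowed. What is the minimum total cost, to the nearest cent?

$1.64

With two linear requirements the optimum uses one or two foods; enumerate the corners.
quinoa only: max(12/5, 23/7) = 3.286 servings → $3.29.
kidney beans only: max(12/5, 23/7) = 3.286 servings → $1.81.
almonds only: max(12/5, 23/5) = 4.6 servings → $5.98.
peanut butter only: max(12/1, 23/6) = 12 servings → $4.20.
quinoa + kidney beans (both tight): parallel constraints — no distinct corner.
quinoa + almonds: the both-tight solution has a negative serving — not a feasible corner.
quinoa + peanut butter with both tight: 2.13 servings and 1.348 servings → $2.60.
kidney beans + almonds with both targets exact would need a negative amount; discard.
kidney beans + peanut butter with both tight: 2.13 servings and 1.348 servings → $1.64.
almonds + peanut butter with both tight: 1.96 servings and 2.2 servings → $3.32.
The minimum over all feasible corners is $1.64.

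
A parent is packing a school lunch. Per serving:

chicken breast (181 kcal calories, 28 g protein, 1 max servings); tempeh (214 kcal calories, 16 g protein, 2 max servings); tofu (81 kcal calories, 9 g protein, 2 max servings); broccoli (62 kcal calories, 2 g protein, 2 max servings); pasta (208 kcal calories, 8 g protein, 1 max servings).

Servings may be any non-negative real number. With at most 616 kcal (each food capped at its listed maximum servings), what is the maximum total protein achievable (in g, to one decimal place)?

66.4 g

Protein per kcal: chicken breast 0.1547, tofu 0.1111, tempeh 0.07477, pasta 0.03846, broccoli 0.03226.
Take 1 serving of chicken breast: uses 181 kcal, +28.0 g protein (running total 28.0 g).
Take 2 servings of tofu: uses 162 kcal, +18.0 g protein (running total 46.0 g).
Take 1.276 servings of tempeh: uses 273 kcal, +20.4 g protein (running total 66.4 g).
Greedy by best ratio exhausts the calories allowance optimally: 66.4 g.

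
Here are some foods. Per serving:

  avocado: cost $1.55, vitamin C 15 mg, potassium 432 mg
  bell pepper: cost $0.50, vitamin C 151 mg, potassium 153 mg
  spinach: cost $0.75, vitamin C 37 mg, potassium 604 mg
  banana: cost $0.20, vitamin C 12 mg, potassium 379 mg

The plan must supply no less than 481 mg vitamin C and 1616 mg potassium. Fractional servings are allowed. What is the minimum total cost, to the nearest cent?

This is a tiny linear program; its minimum lies at a vertex of the feasible set. List the vertices and price them.
avocado only: max(481/15, 1616/432) = 32.07 servings → $49.70.
bell pepper only: max(481/151, 1616/153) = 10.56 servings → $5.28.
spinach only: max(481/37, 1616/604) = 13 servings → $9.75.
banana only: max(481/12, 1616/379) = 40.08 servings → $8.02.
avocado + bell pepper with both tight: 2.708 servings and 2.916 servings → $5.66.
avocado + spinach: intersection lies outside the first quadrant.
avocado + banana: intersection lies outside the first quadrant.
bell pepper + spinach with both tight: 2.697 servings and 1.992 servings → $2.84.
bell pepper + banana with both tight: 2.941 servings and 3.077 servings → $2.09.
spinach + banana: the both-tight solution has a negative serving — not a feasible corner.
Cheapest feasible corner: $2.09.

$2.09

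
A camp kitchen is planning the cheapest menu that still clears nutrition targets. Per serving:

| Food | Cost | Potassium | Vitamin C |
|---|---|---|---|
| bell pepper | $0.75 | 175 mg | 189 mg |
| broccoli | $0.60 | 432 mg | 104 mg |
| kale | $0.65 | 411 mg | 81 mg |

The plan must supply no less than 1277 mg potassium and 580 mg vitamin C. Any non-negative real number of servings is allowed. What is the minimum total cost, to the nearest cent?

Minimising a linear cost over {potassium ≥ 1277, vitamin C ≥ 580, servings ≥ 0} — the optimum is at a vertex, using one or two foods.
bell pepper only: max(1277/175, 580/189) = 7.297 servings → $5.47.
broccoli only: max(1277/432, 580/104) = 5.577 servings → $3.35.
kale only: max(1277/411, 580/81) = 7.16 servings → $4.65.
bell pepper + broccoli with both tight: 1.856 servings and 2.204 servings → $2.71.
bell pepper + kale with both tight: 2.125 servings and 2.202 servings → $3.03.
broccoli + kale: the both-tight solution has a negative serving — not a feasible corner.
So the least-cost plan costs $2.71.

$2.71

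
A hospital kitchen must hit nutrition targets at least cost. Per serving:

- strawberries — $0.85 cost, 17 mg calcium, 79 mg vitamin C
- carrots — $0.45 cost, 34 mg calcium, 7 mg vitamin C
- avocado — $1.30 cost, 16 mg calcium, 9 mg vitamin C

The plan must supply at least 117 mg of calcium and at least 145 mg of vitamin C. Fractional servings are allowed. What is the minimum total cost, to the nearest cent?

$2.55

At the optimum either one food covers both requirements or two foods hit both targets exactly; no other combination can be cheaper.
strawberries only: max(117/17, 145/79) = 6.882 servings → $5.85.
carrots only: max(117/34, 145/7) = 20.71 servings → $9.32.
avocado only: max(117/16, 145/9) = 16.11 servings → $20.94.
strawberries + carrots with both tight: 1.601 servings and 2.64 servings → $2.55.
strawberries + avocado with both tight: 1.14 servings and 6.101 servings → $8.90.
carrots + avocado with both targets exact would need a negative amount; discard.
The minimum over all feasible corners is $2.55.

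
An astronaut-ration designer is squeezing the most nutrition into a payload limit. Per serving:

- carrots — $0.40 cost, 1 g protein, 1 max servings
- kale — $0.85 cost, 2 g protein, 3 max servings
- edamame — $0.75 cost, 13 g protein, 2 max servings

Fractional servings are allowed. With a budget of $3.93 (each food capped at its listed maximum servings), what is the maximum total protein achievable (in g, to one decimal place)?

31.8 g

Protein per dollar: edamame 17.33, carrots 2.5, kale 2.353.
Take 2 servings of edamame: spends $1.50, +26.0 g protein (running total 26.0 g).
Take 1 serving of carrots: spends $0.40, +1.0 g protein (running total 27.0 g).
Take 2.388 servings of kale: spends $2.03, +4.8 g protein (running total 31.8 g).
Greedy by best ratio exhausts the cost allowance optimally: 31.8 g.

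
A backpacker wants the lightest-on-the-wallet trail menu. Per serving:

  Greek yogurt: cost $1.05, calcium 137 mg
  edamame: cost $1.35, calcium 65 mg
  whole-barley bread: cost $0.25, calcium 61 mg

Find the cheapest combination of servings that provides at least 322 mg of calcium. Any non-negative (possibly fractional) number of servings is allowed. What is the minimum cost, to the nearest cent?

Cost per mg of calcium: whole-barley bread $0.0041, Greek yogurt $0.0077, edamame $0.0208.
With no serving limits, use only whole-barley bread: 322 mg / 61 mg = 5.279 servings × $0.25 = $1.32.

$1.32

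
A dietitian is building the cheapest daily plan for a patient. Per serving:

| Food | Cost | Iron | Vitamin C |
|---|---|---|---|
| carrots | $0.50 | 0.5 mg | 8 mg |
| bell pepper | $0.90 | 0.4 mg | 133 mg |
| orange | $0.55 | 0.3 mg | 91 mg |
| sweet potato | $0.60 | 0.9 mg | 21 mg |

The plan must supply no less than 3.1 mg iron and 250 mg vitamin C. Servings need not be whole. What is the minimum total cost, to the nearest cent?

Check every corner: each single food scaled to meet both minima, and each pair solved so both constraints bind.
carrots only: max(3.1/0.5, 250/8) = 31.25 servings → $15.62.
bell pepper only: max(3.1/0.4, 250/133) = 7.75 servings → $6.97.
orange only: max(3.1/0.3, 250/91) = 10.33 servings → $5.68.
sweet potato only: max(3.1/0.9, 250/21) = 11.9 servings → $7.14.
carrots + bell pepper with both tight: 4.934 servings and 1.583 servings → $3.89.
carrots + orange with both tight: 4.805 servings and 2.325 servings → $3.68.
carrots + sweet potato: the both-tight solution has a negative serving — not a feasible corner.
bell pepper + orange with both targets exact would need a negative amount; discard.
bell pepper + sweet potato with both tight: 1.437 servings and 2.806 servings → $2.98.
orange + sweet potato with both tight: 2.115 servings and 2.739 servings → $2.81.
So the least-cost plan costs $2.81.

$2.81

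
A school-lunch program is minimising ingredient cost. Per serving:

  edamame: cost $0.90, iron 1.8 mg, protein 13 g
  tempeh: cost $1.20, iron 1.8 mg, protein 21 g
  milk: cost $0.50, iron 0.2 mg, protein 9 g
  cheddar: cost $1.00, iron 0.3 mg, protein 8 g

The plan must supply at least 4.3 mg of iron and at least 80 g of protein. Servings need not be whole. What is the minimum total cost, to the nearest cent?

Minimising a linear cost over {iron ≥ 4.3, protein ≥ 80, servings ≥ 0} — the optimum is at a vertex, using one or two foods.
edamame only: max(4.3/1.8, 80/13) = 6.154 servings → $5.54.
tempeh only: max(4.3/1.8, 80/21) = 3.81 servings → $4.57.
milk only: max(4.3/0.2, 80/9) = 21.5 servings → $10.75.
cheddar only: max(4.3/0.3, 80/8) = 14.33 servings → $14.33.
edamame + tempeh: intersection lies outside the first quadrant.
edamame + milk with both tight: 1.669 servings and 6.478 servings → $4.74.
edamame + cheddar with both tight: 0.9905 servings and 8.39 servings → $9.28.
tempeh + milk with both tight: 1.892 servings and 4.475 servings → $4.51.
tempeh + cheddar with both tight: 1.284 servings and 6.63 servings → $8.17.
milk + cheddar: the both-tight solution has a negative serving — not a feasible corner.
So the least-cost plan costs $4.51.

$4.51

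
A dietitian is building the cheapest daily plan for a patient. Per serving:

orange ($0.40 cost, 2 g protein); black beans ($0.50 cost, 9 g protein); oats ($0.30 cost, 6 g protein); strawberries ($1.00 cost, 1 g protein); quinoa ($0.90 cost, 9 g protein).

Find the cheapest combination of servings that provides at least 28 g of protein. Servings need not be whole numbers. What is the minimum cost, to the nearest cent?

Cost per g of protein: oats $0.0500, black beans $0.0556, quinoa $0.1000, orange $0.2000, strawberries $1.0000.
With no serving limits, use only oats: 28 g / 6 g = 4.667 servings × $0.30 = $1.40.

$1.40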